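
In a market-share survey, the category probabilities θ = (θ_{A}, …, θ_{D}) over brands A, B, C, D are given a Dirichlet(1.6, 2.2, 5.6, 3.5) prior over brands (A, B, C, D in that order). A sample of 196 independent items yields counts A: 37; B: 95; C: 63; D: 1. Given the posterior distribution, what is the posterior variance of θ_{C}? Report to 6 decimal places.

The Dirichlet prior is conjugate to the Multinomial likelihood: each posterior αⱼ = prior αⱼ + observed count nⱼ.
Posterior concentration: (38.6, 97.2, 68.6, 4.5), total = 208.9.
Var[θ_j] = α_j(Σα−α_j)/((Σα)²(Σα+1)) = 68.6·140.3/(208.9²·209.9) = 0.001051.

0.001051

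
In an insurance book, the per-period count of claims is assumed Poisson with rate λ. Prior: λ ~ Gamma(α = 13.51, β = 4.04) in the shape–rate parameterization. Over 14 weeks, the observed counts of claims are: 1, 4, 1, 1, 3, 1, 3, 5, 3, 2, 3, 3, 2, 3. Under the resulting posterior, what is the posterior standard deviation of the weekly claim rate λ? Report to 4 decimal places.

With a Gamma(shape α, rate β) prior, the Poisson likelihood is conjugate: the posterior is Gamma(α + ΣXᵢ, β + n).
Sum of counts S = 35 over n = 14 weeks.
Posterior: Gamma(α+S, β+n) = Gamma(13.51+35, 4.04+14) = Gamma(48.51, 18.04).
SD = √α/β = √48.51/18.04 = 0.3861.

0.3861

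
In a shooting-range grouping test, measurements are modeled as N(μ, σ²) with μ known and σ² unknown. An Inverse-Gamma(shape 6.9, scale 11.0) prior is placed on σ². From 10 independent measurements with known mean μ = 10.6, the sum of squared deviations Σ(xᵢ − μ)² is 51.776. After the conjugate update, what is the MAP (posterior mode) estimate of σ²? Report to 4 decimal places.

With known mean μ and an Inverse-Gamma(α, β) prior on σ², the Normal likelihood is conjugate: posterior is Inv-Gamma(α + n/2, β + Σ(xᵢ−μ)²/2).
Posterior: Inv-Gamma(6.9 + 10/2, 11.0 + 51.776/2) = Inv-Gamma(11.90, 36.8880).
Mode = β/(α+1) = 36.8880/12.90 = 2.8595.

2.8595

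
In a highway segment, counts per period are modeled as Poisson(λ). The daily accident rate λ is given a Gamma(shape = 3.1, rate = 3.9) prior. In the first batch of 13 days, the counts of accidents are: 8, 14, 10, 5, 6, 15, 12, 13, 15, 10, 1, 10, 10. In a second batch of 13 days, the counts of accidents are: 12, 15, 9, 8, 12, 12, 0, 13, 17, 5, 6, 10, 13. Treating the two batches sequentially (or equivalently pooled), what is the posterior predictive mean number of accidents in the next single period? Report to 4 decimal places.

With a Gamma(shape α, rate β) prior, the Poisson likelihood is conjugate: the posterior is Gamma(α + ΣXᵢ, β + n).
Batch 1: sum of counts S = 129 over n = 13 days.
After batch 1: Gamma(α+S, β+n) = Gamma(3.1+129, 3.9+13) = Gamma(132.1, 16.9).
Batch 2: sum of counts S = 132 over n = 13 days.
After batch 2: Gamma(α+S, β+n) = Gamma(132.1+132, 16.9+13) = Gamma(264.1, 29.9).
The predictive distribution for one future period is NegBinom with mean α/β = 8.8328.

8.8328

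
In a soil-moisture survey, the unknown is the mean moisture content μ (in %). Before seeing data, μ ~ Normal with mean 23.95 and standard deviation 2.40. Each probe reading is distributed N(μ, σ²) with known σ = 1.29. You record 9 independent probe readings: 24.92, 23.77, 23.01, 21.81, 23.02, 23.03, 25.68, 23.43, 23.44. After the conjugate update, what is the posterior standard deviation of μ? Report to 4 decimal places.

0.4233

For Normal data with known variance σ², a Normal(μ₀, σ₀²) prior on μ is conjugate. Posterior precision = 1/σ₀² + n/σ²; posterior mean is the precision-weighted average of μ₀ and x̄.
σ₀² = 2.40² = 5.76, σ² = 1.29² = 1.6641; σ² + n·σ₀² = 1.6641 + 9·5.76 = 53.5041.
Posterior precision = 1/σ₀² + n/σ² = 1/5.76 + 9/1.6641 = (σ² + n·σ₀²)/(σ₀²σ²) = 53.5041/(5.76·1.6641); posterior variance σₙ² = σ₀²σ²/(σ² + n·σ₀²) = 5.76·1.6641/53.5041 = 0.179149.
Posterior SD = √σₙ² = √(5.76·1.6641/53.5041) = 0.4233.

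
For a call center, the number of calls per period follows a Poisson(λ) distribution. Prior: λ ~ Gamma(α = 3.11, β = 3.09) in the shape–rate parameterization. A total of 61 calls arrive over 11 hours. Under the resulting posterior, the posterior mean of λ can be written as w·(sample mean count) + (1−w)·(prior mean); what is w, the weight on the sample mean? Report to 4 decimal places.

0.7807

With a Gamma(shape α, rate β) prior, the Poisson likelihood is conjugate: the posterior is Gamma(α + ΣXᵢ, β + n).
Posterior mean = (α₀+S)/(β₀+n) = [n/(β₀+n)]·(S/n) + [β₀/(β₀+n)]·(α₀/β₀), so only n and β₀ enter the weight.
Weight on data w = n/(β₀+n) = 11/(3.09+11) = 11/14.09 = 0.7807.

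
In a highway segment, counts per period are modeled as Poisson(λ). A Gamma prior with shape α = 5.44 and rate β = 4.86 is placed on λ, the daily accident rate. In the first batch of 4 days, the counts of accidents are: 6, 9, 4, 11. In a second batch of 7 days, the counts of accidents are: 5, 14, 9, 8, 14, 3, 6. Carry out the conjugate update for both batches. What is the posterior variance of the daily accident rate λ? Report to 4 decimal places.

0.3754

With a Gamma(shape α, rate β) prior, the Poisson likelihood is conjugate: the posterior is Gamma(α + ΣXᵢ, β + n).
Batch 1: sum of counts S = 30 over n = 4 days.
After batch 1: Gamma(α+S, β+n) = Gamma(5.44+30, 4.86+4) = Gamma(35.44, 8.86).
Batch 2: sum of counts S = 59 over n = 7 days.
After batch 2: Gamma(α+S, β+n) = Gamma(35.44+59, 8.86+7) = Gamma(94.44, 15.86).
Var = α/β² = 94.44/15.86² = 0.3754.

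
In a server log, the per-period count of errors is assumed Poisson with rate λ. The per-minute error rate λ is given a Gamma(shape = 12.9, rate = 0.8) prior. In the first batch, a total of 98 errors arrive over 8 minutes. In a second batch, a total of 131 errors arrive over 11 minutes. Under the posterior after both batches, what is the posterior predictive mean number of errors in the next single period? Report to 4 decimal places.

12.2172

With a Gamma(shape α, rate β) prior, the Poisson likelihood is conjugate: the posterior is Gamma(α + ΣXᵢ, β + n).
After batch 1: Gamma(α+S, β+n) = Gamma(12.9+98, 0.8+8) = Gamma(110.9, 8.8).
After batch 2: Gamma(α+S, β+n) = Gamma(110.9+131, 8.8+11) = Gamma(241.9, 19.8).
The predictive distribution for one future period is NegBinom with mean α/β = 12.2172.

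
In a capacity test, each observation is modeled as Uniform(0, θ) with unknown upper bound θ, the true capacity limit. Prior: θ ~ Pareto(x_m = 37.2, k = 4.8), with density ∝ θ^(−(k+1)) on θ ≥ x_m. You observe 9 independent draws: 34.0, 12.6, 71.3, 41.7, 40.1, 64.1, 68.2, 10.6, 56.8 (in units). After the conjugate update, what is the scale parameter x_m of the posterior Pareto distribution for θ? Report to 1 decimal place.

71.3

A Pareto(scale x_m, shape k) prior on the upper bound θ of Uniform(0, θ) is conjugate: posterior is Pareto(max(x_m, max xᵢ), k + n).
Sample maximum = 71.3; prior scale x_m = 37.2 → posterior scale = max = 71.3.
Posterior shape = 4.8 + 9 = 13.8.
Posterior scale x_m = 71.3.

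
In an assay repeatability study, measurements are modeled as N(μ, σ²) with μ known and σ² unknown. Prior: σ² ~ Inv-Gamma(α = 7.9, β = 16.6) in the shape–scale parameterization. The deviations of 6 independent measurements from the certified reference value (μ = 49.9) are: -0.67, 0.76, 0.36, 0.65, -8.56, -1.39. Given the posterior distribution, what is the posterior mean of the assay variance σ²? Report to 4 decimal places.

5.5548

With known mean μ and an Inverse-Gamma(α, β) prior on σ², the Normal likelihood is conjugate: posterior is Inv-Gamma(α + n/2, β + Σ(xᵢ−μ)²/2).
Σ(xᵢ−μ)² = (-0.67)² + (0.76)² + (0.36)² + (0.65)² + (-8.56)² + (-1.39)² = 76.7843.
Posterior: Inv-Gamma(7.9 + 6/2, 16.6 + 76.7843/2) = Inv-Gamma(10.90, 54.99215).
E[σ²|data] = β/(α−1) = 54.99215/9.90 = 5.5548.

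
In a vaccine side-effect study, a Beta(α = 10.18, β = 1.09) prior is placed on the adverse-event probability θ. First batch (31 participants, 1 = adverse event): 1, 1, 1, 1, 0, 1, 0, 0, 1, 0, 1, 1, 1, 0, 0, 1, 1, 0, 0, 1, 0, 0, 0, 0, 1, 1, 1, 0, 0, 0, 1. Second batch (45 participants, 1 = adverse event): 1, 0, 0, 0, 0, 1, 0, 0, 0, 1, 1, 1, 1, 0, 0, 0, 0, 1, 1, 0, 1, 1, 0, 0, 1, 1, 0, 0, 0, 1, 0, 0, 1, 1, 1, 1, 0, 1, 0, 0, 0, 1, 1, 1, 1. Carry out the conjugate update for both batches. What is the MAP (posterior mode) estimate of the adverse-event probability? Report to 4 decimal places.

0.5533

The Beta prior is conjugate to a Binomial/Bernoulli likelihood; the update adds successes to α and failures to β.
After batch 1: Beta(10.18+16, 1.09+15) = Beta(26.18, 16.09).
After batch 2: Beta(26.18+22, 16.09+23) = Beta(48.18, 39.09).
Mode of Beta(a,b) for a,b>1 is (a−1)/(a+b−2) = 47.18/85.27 = 0.5533.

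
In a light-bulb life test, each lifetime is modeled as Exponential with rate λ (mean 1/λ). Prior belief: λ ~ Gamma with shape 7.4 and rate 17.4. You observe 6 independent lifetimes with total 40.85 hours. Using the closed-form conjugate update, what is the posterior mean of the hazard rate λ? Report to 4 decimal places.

0.2300

With a Gamma(shape α, rate β) prior on the exponential rate λ, the posterior after n observations with total T = Σxᵢ is Gamma(α+n, β+T).
Posterior: Gamma(7.4+6, 17.4+40.85) = Gamma(13.4, 58.25).
Posterior mean of λ = α/β = 13.4/58.25 = 0.2300.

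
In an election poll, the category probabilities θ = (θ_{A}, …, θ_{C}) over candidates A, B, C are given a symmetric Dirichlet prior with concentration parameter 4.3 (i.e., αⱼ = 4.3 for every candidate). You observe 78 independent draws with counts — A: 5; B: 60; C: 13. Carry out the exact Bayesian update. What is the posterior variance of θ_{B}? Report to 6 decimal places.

0.002252

The Dirichlet prior is conjugate to the Multinomial likelihood: each posterior αⱼ = prior αⱼ + observed count nⱼ.
Posterior concentration: (9.3, 64.3, 17.3), total = 90.9.
Var[θ_j] = α_j(Σα−α_j)/((Σα)²(Σα+1)) = 64.3·26.6/(90.9²·91.9) = 0.002252.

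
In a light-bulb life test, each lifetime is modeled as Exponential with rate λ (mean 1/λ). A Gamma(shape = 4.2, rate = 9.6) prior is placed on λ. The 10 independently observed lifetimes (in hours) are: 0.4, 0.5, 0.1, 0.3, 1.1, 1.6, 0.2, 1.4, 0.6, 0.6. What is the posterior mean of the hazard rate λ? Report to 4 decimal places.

0.8659

With a Gamma(shape α, rate β) prior on the exponential rate λ, the posterior after n observations with total T = Σxᵢ is Gamma(α+n, β+T).
Sum of observations T = 6.8 hours; n = 10.
Posterior: Gamma(4.2+10, 9.6+6.8) = Gamma(14.2, 16.4).
Posterior mean of λ = α/β = 14.2/16.4 = 0.8659.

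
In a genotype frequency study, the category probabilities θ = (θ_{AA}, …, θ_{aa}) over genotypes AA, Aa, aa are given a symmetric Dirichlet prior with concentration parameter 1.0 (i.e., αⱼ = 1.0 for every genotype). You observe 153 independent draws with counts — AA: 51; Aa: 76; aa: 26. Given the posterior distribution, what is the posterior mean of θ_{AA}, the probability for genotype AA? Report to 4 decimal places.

0.3333

The Dirichlet prior is conjugate to the Multinomial likelihood: each posterior αⱼ = prior αⱼ + observed count nⱼ.
Posterior concentration: (52.0, 77.0, 27.0), total = 156.0.
E[θ_{AA}|data] = α_{AA}/Σα = 52.0/156.0 = 0.3333.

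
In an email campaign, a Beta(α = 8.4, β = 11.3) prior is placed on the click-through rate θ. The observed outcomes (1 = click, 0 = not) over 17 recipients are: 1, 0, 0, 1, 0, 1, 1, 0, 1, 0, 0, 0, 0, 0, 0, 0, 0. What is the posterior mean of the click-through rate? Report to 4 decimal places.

The Beta prior is conjugate to a Binomial/Bernoulli likelihood; the update adds successes to α and failures to β.
Posterior: Beta(α+k, β+n−k) = Beta(8.4+5, 11.3+12) = Beta(13.4, 23.3).
Posterior mean = α/(α+β) = 13.4/36.7 = 0.3651.

0.3651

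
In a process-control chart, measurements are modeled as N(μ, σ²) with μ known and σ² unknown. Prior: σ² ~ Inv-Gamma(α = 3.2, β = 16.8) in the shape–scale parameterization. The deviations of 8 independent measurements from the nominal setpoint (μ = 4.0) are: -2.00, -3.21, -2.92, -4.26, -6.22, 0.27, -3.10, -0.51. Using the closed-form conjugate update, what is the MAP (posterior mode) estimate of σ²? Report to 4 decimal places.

7.5128

With known mean μ and an Inverse-Gamma(α, β) prior on σ², the Normal likelihood is conjugate: posterior is Inv-Gamma(α + n/2, β + Σ(xᵢ−μ)²/2).
Σ(xᵢ−μ)² = (-2.00)² + (-3.21)² + (-2.92)² + (-4.26)² + (-6.22)² + (0.27)² + (-3.10)² + (-0.51)² = 89.6095.
Posterior: Inv-Gamma(3.2 + 8/2, 16.8 + 89.6095/2) = Inv-Gamma(7.20, 61.60475).
Mode = β/(α+1) = 61.60475/8.20 = 7.5128.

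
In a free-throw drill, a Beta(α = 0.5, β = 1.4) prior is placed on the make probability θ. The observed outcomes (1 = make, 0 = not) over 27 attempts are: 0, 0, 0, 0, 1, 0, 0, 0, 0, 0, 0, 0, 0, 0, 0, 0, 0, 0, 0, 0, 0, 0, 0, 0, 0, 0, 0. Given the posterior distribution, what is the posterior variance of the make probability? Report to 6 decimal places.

0.001646

The Beta prior is conjugate to a Binomial/Bernoulli likelihood; the update adds successes to α and failures to β.
Posterior: Beta(α+k, β+n−k) = Beta(0.5+1, 1.4+26) = Beta(1.5, 27.4).
Var = αβ/((α+β)²(α+β+1)) = 1.5·27.4/(28.9²·29.9) = 0.001646.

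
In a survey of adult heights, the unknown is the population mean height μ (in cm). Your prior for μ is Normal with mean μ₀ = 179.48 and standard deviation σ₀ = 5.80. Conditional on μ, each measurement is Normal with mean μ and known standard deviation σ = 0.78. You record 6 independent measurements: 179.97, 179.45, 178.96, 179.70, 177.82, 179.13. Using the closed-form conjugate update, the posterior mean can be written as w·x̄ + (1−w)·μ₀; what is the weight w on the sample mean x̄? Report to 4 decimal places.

For Normal data with known variance σ², a Normal(μ₀, σ₀²) prior on μ is conjugate. Posterior precision = 1/σ₀² + n/σ²; posterior mean is the precision-weighted average of μ₀ and x̄.
σ₀² = 5.80² = 33.64, σ² = 0.78² = 0.6084. Prior precision 1/σ₀² = 1/33.64; data precision n/σ² = 6/0.6084.
w = (n/σ²)/(1/σ₀² + n/σ²) = n·σ₀²/(σ² + n·σ₀²) = 6·33.64/(0.6084 + 6·33.64) = 201.84/202.4484 = 0.9970.

0.9970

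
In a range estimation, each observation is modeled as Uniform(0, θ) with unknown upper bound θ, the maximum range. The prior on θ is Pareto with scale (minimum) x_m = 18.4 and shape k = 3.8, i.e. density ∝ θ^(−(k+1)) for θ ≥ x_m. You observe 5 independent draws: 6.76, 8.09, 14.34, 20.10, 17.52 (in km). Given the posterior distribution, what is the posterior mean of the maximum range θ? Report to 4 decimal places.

22.6769

A Pareto(scale x_m, shape k) prior on the upper bound θ of Uniform(0, θ) is conjugate: posterior is Pareto(max(x_m, max xᵢ), k + n).
Sample maximum = 20.10; prior scale x_m = 18.4 → posterior scale = max = 20.10.
Posterior shape = 3.8 + 5 = 8.8.
E[θ|data] = k·x_m/(k−1) = 8.8·20.10/7.8 = 22.6769.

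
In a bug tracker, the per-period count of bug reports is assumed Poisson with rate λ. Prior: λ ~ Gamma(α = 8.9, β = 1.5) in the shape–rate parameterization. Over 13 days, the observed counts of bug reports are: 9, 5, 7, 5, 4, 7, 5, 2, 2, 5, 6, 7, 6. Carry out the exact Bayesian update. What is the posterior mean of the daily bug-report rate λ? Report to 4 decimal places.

With a Gamma(shape α, rate β) prior, the Poisson likelihood is conjugate: the posterior is Gamma(α + ΣXᵢ, β + n).
Sum of counts S = 70 over n = 13 days.
Posterior: Gamma(α+S, β+n) = Gamma(8.9+70, 1.5+13) = Gamma(78.9, 14.5).
Posterior mean = α/β = 78.9/14.5 = 5.4414.

5.4414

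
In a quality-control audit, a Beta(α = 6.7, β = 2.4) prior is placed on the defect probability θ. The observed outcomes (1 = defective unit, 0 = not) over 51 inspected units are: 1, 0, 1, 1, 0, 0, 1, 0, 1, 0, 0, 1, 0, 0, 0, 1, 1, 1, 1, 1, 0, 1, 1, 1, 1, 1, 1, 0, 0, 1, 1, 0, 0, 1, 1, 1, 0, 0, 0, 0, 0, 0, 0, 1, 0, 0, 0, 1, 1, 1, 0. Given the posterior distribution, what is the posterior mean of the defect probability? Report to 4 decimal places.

The Beta prior is conjugate to a Binomial/Bernoulli likelihood; the update adds successes to α and failures to β.
Posterior: Beta(α+k, β+n−k) = Beta(6.7+26, 2.4+25) = Beta(32.7, 27.4).
Posterior mean = α/(α+β) = 32.7/60.1 = 0.5441.

0.5441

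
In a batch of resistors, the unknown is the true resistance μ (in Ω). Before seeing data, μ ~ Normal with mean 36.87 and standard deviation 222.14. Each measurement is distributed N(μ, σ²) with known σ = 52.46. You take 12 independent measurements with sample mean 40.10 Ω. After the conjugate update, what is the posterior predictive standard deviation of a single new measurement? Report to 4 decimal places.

54.5924

For Normal data with known variance σ², a Normal(μ₀, σ₀²) prior on μ is conjugate. Posterior precision = 1/σ₀² + n/σ²; posterior mean is the precision-weighted average of μ₀ and x̄.
σ₀² = 222.14² = 49346.1796, σ² = 52.46² = 2752.0516; σ² + n·σ₀² = 2752.0516 + 12·49346.1796 = 594906.2068.
Posterior precision = 1/σ₀² + n/σ² = 1/49346.1796 + 12/2752.0516 = (σ² + n·σ₀²)/(σ₀²σ²) = 594906.2068/(49346.1796·2752.0516); posterior variance σₙ² = σ₀²σ²/(σ² + n·σ₀²) = 49346.1796·2752.0516/594906.2068 = 228.276711.
Predictive variance for one new observation = σₙ² + σ² = 49346.1796·2752.0516/594906.2068 + 2752.0516 = σ²·(σ₀² + 594906.2068)/594906.2068 = 2752.0516·644252.3864/594906.2068 = 2980.328311; SD = √(2752.0516·644252.3864/594906.2068) = 54.5924.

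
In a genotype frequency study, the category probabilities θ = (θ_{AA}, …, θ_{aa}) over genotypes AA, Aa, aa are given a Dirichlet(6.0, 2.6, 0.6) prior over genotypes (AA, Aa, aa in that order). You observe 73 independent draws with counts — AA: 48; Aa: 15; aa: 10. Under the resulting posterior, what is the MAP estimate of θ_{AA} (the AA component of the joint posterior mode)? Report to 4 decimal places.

0.6692

The Dirichlet prior is conjugate to the Multinomial likelihood: each posterior αⱼ = prior αⱼ + observed count nⱼ.
Posterior concentration: (54.0, 17.6, 10.6), total = 82.2.
Joint mode component: (α_{AA}−1)/(Σα−K) = 53.0/79.2 = 0.6692.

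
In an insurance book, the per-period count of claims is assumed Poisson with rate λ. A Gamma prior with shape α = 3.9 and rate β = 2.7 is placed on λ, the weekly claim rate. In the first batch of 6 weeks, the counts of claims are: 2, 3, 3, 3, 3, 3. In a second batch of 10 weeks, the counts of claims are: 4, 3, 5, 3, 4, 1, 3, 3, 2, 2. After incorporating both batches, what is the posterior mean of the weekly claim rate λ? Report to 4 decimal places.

2.7219

With a Gamma(shape α, rate β) prior, the Poisson likelihood is conjugate: the posterior is Gamma(α + ΣXᵢ, β + n).
Batch 1: sum of counts S = 17 over n = 6 weeks.
After batch 1: Gamma(α+S, β+n) = Gamma(3.9+17, 2.7+6) = Gamma(20.9, 8.7).
Batch 2: sum of counts S = 30 over n = 10 weeks.
After batch 2: Gamma(α+S, β+n) = Gamma(20.9+30, 8.7+10) = Gamma(50.9, 18.7).
Posterior mean = α/β = 50.9/18.7 = 2.7219.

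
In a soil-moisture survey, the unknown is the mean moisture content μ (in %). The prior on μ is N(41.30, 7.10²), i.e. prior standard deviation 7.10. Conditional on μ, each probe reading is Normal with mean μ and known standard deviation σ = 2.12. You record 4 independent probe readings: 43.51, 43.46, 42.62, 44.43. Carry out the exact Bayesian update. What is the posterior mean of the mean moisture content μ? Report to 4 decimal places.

43.4569

For Normal data with known variance σ², a Normal(μ₀, σ₀²) prior on μ is conjugate. Posterior precision = 1/σ₀² + n/σ²; posterior mean is the precision-weighted average of μ₀ and x̄.
Σxᵢ = 43.51 + 43.46 + 42.62 + 44.43 = 174.02, so n·x̄ = 174.02.
σ₀² = 7.10² = 50.41, σ² = 2.12² = 4.4944; σ² + n·σ₀² = 4.4944 + 4·50.41 = 206.1344.
Posterior mean = (μ₀/σ₀² + n·x̄/σ²)/(1/σ₀² + n/σ²) = (σ²·μ₀ + σ₀²·n·x̄)/(σ² + n·σ₀²) = (4.4944·41.30 + 50.41·174.02)/206.1344 = 8957.96692/206.1344 = 43.4569.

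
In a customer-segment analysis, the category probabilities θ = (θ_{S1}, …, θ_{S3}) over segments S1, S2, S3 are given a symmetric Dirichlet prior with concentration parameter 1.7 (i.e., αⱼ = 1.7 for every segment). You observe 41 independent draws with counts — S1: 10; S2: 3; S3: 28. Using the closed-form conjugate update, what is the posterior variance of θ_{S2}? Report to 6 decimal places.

0.001944

The Dirichlet prior is conjugate to the Multinomial likelihood: each posterior αⱼ = prior αⱼ + observed count nⱼ.
Posterior concentration: (11.7, 4.7, 29.7), total = 46.1.
Var[θ_j] = α_j(Σα−α_j)/((Σα)²(Σα+1)) = 4.7·41.4/(46.1²·47.1) = 0.001944.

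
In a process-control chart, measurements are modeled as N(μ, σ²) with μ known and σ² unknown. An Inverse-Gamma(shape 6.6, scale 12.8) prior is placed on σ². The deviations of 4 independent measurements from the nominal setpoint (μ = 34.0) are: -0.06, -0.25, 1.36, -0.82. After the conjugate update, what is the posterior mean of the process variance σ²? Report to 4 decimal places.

With known mean μ and an Inverse-Gamma(α, β) prior on σ², the Normal likelihood is conjugate: posterior is Inv-Gamma(α + n/2, β + Σ(xᵢ−μ)²/2).
Σ(xᵢ−μ)² = (-0.06)² + (-0.25)² + (1.36)² + (-0.82)² = 2.5881.
Posterior: Inv-Gamma(6.6 + 4/2, 12.8 + 2.5881/2) = Inv-Gamma(8.60, 14.09405).
E[σ²|data] = β/(α−1) = 14.09405/7.60 = 1.8545.

1.8545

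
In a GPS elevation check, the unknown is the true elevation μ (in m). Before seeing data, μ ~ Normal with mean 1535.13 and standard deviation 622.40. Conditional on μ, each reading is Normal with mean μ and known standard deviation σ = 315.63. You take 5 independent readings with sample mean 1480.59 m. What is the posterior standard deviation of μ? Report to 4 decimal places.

137.6583

For Normal data with known variance σ², a Normal(μ₀, σ₀²) prior on μ is conjugate. Posterior precision = 1/σ₀² + n/σ²; posterior mean is the precision-weighted average of μ₀ and x̄.
σ₀² = 622.40² = 387381.76, σ² = 315.63² = 99622.2969; σ² + n·σ₀² = 99622.2969 + 5·387381.76 = 2036531.0969.
Posterior precision = 1/σ₀² + n/σ² = 1/387381.76 + 5/99622.2969 = (σ² + n·σ₀²)/(σ₀²σ²) = 2036531.0969/(387381.76·99622.2969); posterior variance σₙ² = σ₀²σ²/(σ² + n·σ₀²) = 387381.76·99622.2969/2036531.0969 = 18949.801831.
Posterior SD = √σₙ² = √(387381.76·99622.2969/2036531.0969) = 137.6583.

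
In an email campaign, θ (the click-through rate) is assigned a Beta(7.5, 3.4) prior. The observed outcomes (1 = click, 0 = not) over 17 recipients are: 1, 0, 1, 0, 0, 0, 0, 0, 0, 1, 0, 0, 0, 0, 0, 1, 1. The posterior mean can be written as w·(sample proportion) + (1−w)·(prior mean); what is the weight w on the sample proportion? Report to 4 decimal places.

0.6093

The Beta prior is conjugate to a Binomial/Bernoulli likelihood; the update adds successes to α and failures to β.
Posterior mean = (α₀+k)/(α₀+β₀+n) = [n/(α₀+β₀+n)]·(k/n) + [(α₀+β₀)/(α₀+β₀+n)]·α₀/(α₀+β₀), so only n and the prior enter the weight.
The weight on the data is w = n/(α₀+β₀+n) = 17/(7.5+3.4+17) = 17/27.9 = 0.6093.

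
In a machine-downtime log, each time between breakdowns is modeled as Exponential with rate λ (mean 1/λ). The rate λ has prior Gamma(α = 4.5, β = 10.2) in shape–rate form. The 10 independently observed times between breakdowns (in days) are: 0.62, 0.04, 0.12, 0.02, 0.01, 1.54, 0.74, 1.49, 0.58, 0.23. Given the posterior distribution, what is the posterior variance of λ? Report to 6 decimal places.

With a Gamma(shape α, rate β) prior on the exponential rate λ, the posterior after n observations with total T = Σxᵢ is Gamma(α+n, β+T).
Sum of observations T = 5.39 days; n = 10.
Posterior: Gamma(4.5+10, 10.2+5.39) = Gamma(14.5, 15.59).
Var = α/β² = 0.059659.

0.059659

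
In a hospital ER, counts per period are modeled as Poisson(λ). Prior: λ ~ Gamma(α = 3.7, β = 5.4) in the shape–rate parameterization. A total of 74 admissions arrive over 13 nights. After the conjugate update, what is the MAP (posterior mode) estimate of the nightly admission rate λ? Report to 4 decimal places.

4.1685

With a Gamma(shape α, rate β) prior, the Poisson likelihood is conjugate: the posterior is Gamma(α + ΣXᵢ, β + n).
Posterior: Gamma(α+S, β+n) = Gamma(3.7+74, 5.4+13) = Gamma(77.7, 18.4).
Mode of Gamma(α,β) for α≥1 is (α−1)/β = 76.7/18.4 = 4.1685.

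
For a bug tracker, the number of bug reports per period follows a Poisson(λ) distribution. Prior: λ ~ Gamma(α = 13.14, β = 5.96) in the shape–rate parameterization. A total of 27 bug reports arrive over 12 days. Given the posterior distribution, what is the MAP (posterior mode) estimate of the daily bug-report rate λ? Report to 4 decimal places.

With a Gamma(shape α, rate β) prior, the Poisson likelihood is conjugate: the posterior is Gamma(α + ΣXᵢ, β + n).
Posterior: Gamma(α+S, β+n) = Gamma(13.14+27, 5.96+12) = Gamma(40.14, 17.96).
Mode of Gamma(α,β) for α≥1 is (α−1)/β = 39.14/17.96 = 2.1793.

2.1793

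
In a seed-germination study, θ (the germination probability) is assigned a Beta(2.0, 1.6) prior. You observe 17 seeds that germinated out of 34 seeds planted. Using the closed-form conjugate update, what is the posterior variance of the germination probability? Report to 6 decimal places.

The Beta prior is conjugate to a Binomial/Bernoulli likelihood; the update adds successes to α and failures to β.
Posterior: Beta(α+k, β+n−k) = Beta(2.0+17, 1.6+17) = Beta(19.0, 18.6).
Var = αβ/((α+β)²(α+β+1)) = 19.0·18.6/(37.6²·38.6) = 0.006476.

0.006476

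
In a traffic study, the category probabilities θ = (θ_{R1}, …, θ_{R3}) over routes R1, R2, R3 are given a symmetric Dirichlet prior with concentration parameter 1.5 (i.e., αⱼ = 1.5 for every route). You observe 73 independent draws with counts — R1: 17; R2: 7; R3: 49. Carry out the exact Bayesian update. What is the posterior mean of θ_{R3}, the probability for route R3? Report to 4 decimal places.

The Dirichlet prior is conjugate to the Multinomial likelihood: each posterior αⱼ = prior αⱼ + observed count nⱼ.
Posterior concentration: (18.5, 8.5, 50.5), total = 77.5.
E[θ_{R3}|data] = α_{R3}/Σα = 50.5/77.5 = 0.6516.

0.6516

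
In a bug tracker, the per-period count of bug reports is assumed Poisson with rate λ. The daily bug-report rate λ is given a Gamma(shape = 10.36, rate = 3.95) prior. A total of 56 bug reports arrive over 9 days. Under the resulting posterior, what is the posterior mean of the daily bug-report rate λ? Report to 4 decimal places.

5.1243

With a Gamma(shape α, rate β) prior, the Poisson likelihood is conjugate: the posterior is Gamma(α + ΣXᵢ, β + n).
Posterior: Gamma(α+S, β+n) = Gamma(10.36+56, 3.95+9) = Gamma(66.36, 12.95).
Posterior mean = α/β = 66.36/12.95 = 5.1243.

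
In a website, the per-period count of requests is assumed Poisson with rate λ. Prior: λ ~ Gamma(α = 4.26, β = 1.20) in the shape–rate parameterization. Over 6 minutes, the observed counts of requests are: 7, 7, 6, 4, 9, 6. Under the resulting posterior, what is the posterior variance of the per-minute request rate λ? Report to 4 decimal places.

With a Gamma(shape α, rate β) prior, the Poisson likelihood is conjugate: the posterior is Gamma(α + ΣXᵢ, β + n).
Sum of counts S = 39 over n = 6 minutes.
Posterior: Gamma(α+S, β+n) = Gamma(4.26+39, 1.20+6) = Gamma(43.26, 7.20).
Var = α/β² = 43.26/7.20² = 0.8345.

0.8345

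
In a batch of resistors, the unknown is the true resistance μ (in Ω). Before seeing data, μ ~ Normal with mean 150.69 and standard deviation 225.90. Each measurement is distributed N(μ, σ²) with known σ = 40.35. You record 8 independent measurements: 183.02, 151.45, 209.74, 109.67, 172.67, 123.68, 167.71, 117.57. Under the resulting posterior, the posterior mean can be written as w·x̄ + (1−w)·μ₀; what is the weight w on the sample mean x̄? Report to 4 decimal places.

For Normal data with known variance σ², a Normal(μ₀, σ₀²) prior on μ is conjugate. Posterior precision = 1/σ₀² + n/σ²; posterior mean is the precision-weighted average of μ₀ and x̄.
σ₀² = 225.90² = 51030.81, σ² = 40.35² = 1628.1225. Prior precision 1/σ₀² = 1/51030.81; data precision n/σ² = 8/1628.1225.
w = (n/σ²)/(1/σ₀² + n/σ²) = n·σ₀²/(σ² + n·σ₀²) = 8·51030.81/(1628.1225 + 8·51030.81) = 408246.48/409874.6025 = 0.9960.

0.9960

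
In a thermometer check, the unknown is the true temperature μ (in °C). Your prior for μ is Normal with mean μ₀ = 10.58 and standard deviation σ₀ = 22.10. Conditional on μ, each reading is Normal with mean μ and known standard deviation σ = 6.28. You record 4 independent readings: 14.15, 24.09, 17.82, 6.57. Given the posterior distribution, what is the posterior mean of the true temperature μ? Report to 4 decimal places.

15.5570

For Normal data with known variance σ², a Normal(μ₀, σ₀²) prior on μ is conjugate. Posterior precision = 1/σ₀² + n/σ²; posterior mean is the precision-weighted average of μ₀ and x̄.
Σxᵢ = 14.15 + 24.09 + 17.82 + 6.57 = 62.63, so n·x̄ = 62.63.
σ₀² = 22.10² = 488.41, σ² = 6.28² = 39.4384; σ² + n·σ₀² = 39.4384 + 4·488.41 = 1993.0784.
Posterior mean = (μ₀/σ₀² + n·x̄/σ²)/(1/σ₀² + n/σ²) = (σ²·μ₀ + σ₀²·n·x̄)/(σ² + n·σ₀²) = (39.4384·10.58 + 488.41·62.63)/1993.0784 = 31006.376572/1993.0784 = 15.5570.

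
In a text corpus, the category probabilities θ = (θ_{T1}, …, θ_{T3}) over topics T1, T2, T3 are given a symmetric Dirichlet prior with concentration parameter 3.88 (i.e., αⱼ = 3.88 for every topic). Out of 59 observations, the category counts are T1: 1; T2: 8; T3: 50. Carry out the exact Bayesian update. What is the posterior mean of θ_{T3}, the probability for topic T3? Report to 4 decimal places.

0.7627

The Dirichlet prior is conjugate to the Multinomial likelihood: each posterior αⱼ = prior αⱼ + observed count nⱼ.
Posterior concentration: (4.88, 11.88, 53.88), total = 70.64.
E[θ_{T3}|data] = α_{T3}/Σα = 53.88/70.64 = 0.7627.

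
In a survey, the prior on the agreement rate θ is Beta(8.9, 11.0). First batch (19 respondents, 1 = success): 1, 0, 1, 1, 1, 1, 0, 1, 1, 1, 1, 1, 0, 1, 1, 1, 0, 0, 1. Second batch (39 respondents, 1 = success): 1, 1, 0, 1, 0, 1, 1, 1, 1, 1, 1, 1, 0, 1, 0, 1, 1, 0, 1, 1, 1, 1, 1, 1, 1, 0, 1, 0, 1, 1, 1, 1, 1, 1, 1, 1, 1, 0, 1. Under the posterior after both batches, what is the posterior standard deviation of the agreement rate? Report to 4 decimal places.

0.0520

The Beta prior is conjugate to a Binomial/Bernoulli likelihood; the update adds successes to α and failures to β.
After batch 1: Beta(8.9+14, 11.0+5) = Beta(22.9, 16.0).
After batch 2: Beta(22.9+31, 16.0+8) = Beta(53.9, 24.0).
Var = αβ/((α+β)²(α+β+1)) = 53.9·24.0/(77.9²·78.9) = 0.00270177; SD = √0.00270177 = 0.0520.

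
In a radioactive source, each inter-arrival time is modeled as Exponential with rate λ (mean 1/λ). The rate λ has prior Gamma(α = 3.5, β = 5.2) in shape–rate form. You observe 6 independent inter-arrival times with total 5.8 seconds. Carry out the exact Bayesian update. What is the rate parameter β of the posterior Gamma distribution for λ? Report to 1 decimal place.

11.0

With a Gamma(shape α, rate β) prior on the exponential rate λ, the posterior after n observations with total T = Σxᵢ is Gamma(α+n, β+T).
Posterior: Gamma(3.5+6, 5.2+5.8) = Gamma(9.5, 11.0).
Posterior β = 11.0.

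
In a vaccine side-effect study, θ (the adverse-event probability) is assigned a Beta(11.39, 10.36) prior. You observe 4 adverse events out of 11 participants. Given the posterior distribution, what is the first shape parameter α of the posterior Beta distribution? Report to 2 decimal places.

15.39

The Beta prior is conjugate to a Binomial/Bernoulli likelihood; the update adds successes to α and failures to β.
Posterior: Beta(α+k, β+n−k) = Beta(11.39+4, 10.36+7) = Beta(15.39, 17.36).
Posterior α = 15.39.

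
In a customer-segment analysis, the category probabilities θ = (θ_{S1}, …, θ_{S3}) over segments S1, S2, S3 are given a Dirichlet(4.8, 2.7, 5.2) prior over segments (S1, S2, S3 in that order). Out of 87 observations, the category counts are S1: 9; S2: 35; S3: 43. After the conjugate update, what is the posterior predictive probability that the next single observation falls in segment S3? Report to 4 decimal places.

The Dirichlet prior is conjugate to the Multinomial likelihood: each posterior αⱼ = prior αⱼ + observed count nⱼ.
Posterior concentration: (13.8, 37.7, 48.2), total = 99.7.
P(next = S3 | data) = α_{S3}/Σα = 0.4835.

0.4835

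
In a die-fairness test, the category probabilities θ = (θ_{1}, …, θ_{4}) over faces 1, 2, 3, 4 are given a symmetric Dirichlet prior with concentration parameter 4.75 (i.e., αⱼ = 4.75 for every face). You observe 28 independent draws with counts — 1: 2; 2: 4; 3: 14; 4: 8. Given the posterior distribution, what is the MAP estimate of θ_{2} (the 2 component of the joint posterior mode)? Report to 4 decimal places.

The Dirichlet prior is conjugate to the Multinomial likelihood: each posterior αⱼ = prior αⱼ + observed count nⱼ.
Posterior concentration: (6.75, 8.75, 18.75, 12.75), total = 47.00.
Joint mode component: (α_{2}−1)/(Σα−K) = 7.75/43.00 = 0.1802.

0.1802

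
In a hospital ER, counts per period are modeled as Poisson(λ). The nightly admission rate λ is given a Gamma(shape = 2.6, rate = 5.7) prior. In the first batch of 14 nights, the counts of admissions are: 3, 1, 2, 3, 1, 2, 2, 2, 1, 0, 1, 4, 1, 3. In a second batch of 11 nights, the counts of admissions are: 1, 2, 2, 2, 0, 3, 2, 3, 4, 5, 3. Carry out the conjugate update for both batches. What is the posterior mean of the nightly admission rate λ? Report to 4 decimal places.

With a Gamma(shape α, rate β) prior, the Poisson likelihood is conjugate: the posterior is Gamma(α + ΣXᵢ, β + n).
Batch 1: sum of counts S = 26 over n = 14 nights.
After batch 1: Gamma(α+S, β+n) = Gamma(2.6+26, 5.7+14) = Gamma(28.6, 19.7).
Batch 2: sum of counts S = 27 over n = 11 nights.
After batch 2: Gamma(α+S, β+n) = Gamma(28.6+27, 19.7+11) = Gamma(55.6, 30.7).
Posterior mean = α/β = 55.6/30.7 = 1.8111.

1.8111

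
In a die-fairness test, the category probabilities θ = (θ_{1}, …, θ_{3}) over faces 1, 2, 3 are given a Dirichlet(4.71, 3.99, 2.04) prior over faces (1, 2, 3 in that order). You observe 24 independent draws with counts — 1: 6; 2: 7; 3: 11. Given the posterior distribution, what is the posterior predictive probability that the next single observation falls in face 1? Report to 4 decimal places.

0.3083

The Dirichlet prior is conjugate to the Multinomial likelihood: each posterior αⱼ = prior αⱼ + observed count nⱼ.
Posterior concentration: (10.71, 10.99, 13.04), total = 34.74.
P(next = 1 | data) = α_{1}/Σα = 0.3083.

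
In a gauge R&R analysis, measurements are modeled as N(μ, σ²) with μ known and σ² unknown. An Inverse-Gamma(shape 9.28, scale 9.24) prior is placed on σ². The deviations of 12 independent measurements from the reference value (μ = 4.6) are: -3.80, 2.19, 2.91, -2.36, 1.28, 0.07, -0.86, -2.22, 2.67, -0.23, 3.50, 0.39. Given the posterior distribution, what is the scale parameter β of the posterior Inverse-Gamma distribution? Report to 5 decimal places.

39.32450

With known mean μ and an Inverse-Gamma(α, β) prior on σ², the Normal likelihood is conjugate: posterior is Inv-Gamma(α + n/2, β + Σ(xᵢ−μ)²/2).
Σ(xᵢ−μ)² = (-3.80)² + (2.19)² + (2.91)² + (-2.36)² + (1.28)² + (0.07)² + (-0.86)² + (-2.22)² + (2.67)² + (-0.23)² + (3.50)² + (0.39)² = 60.1690.
Posterior: Inv-Gamma(9.28 + 12/2, 9.24 + 60.1690/2) = Inv-Gamma(15.28, 39.32450).
Posterior β = 39.32450.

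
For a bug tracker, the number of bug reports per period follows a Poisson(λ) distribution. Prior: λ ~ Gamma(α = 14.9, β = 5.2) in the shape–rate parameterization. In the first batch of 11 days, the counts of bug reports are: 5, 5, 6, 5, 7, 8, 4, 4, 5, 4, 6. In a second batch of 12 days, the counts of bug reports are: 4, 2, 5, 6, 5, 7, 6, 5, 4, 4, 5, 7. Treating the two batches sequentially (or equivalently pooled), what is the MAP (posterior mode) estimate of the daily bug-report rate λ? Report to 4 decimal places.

4.7128

With a Gamma(shape α, rate β) prior, the Poisson likelihood is conjugate: the posterior is Gamma(α + ΣXᵢ, β + n).
Batch 1: sum of counts S = 59 over n = 11 days.
After batch 1: Gamma(α+S, β+n) = Gamma(14.9+59, 5.2+11) = Gamma(73.9, 16.2).
Batch 2: sum of counts S = 60 over n = 12 days.
After batch 2: Gamma(α+S, β+n) = Gamma(73.9+60, 16.2+12) = Gamma(133.9, 28.2).
Mode of Gamma(α,β) for α≥1 is (α−1)/β = 132.9/28.2 = 4.7128.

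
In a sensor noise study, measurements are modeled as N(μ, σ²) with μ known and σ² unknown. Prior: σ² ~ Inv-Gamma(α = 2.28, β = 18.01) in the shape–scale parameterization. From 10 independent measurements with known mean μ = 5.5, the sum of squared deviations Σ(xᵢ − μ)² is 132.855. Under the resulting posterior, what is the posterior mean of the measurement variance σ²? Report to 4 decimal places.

13.4455

With known mean μ and an Inverse-Gamma(α, β) prior on σ², the Normal likelihood is conjugate: posterior is Inv-Gamma(α + n/2, β + Σ(xᵢ−μ)²/2).
Posterior: Inv-Gamma(2.28 + 10/2, 18.01 + 132.855/2) = Inv-Gamma(7.28, 84.4375).
E[σ²|data] = β/(α−1) = 84.4375/6.28 = 13.4455.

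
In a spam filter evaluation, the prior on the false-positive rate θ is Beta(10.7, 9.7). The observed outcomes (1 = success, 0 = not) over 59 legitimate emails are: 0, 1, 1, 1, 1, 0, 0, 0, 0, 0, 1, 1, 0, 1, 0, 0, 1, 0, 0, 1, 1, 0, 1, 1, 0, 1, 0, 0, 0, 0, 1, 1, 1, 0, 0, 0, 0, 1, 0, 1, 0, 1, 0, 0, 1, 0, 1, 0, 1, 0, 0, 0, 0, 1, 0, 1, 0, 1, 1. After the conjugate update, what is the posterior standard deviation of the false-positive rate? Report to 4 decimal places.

The Beta prior is conjugate to a Binomial/Bernoulli likelihood; the update adds successes to α and failures to β.
Posterior: Beta(α+k, β+n−k) = Beta(10.7+26, 9.7+33) = Beta(36.7, 42.7).
Var = αβ/((α+β)²(α+β+1)) = 36.7·42.7/(79.4²·80.4) = 0.00309170; SD = √0.00309170 = 0.0556.

0.0556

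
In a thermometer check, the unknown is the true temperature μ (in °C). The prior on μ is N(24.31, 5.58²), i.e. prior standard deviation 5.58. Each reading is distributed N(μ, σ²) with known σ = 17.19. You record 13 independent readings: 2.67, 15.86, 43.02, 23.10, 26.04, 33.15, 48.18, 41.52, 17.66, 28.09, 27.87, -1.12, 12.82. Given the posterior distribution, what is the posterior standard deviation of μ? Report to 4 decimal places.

For Normal data with known variance σ², a Normal(μ₀, σ₀²) prior on μ is conjugate. Posterior precision = 1/σ₀² + n/σ²; posterior mean is the precision-weighted average of μ₀ and x̄.
σ₀² = 5.58² = 31.1364, σ² = 17.19² = 295.4961; σ² + n·σ₀² = 295.4961 + 13·31.1364 = 700.2693.
Posterior precision = 1/σ₀² + n/σ² = 1/31.1364 + 13/295.4961 = (σ² + n·σ₀²)/(σ₀²σ²) = 700.2693/(31.1364·295.4961); posterior variance σₙ² = σ₀²σ²/(σ² + n·σ₀²) = 31.1364·295.4961/700.2693 = 13.138781.
Posterior SD = √σₙ² = √(31.1364·295.4961/700.2693) = 3.6247.

3.6247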